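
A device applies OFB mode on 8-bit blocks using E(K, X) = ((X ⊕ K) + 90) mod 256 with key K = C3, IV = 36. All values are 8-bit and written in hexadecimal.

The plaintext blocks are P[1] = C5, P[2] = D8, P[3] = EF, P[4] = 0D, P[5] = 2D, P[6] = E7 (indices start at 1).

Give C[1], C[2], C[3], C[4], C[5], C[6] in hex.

C[1] = 40, C[2] = 0E, C[3] = 4A, C[4] = FB, C[5] = E8, C[6] = 71

OFB encryption: S_i = E(K, S_{i−1}) with S_{0} = IV; C_i = P_i ⊕ S_i.
C[1]: S = E(K, 36) = 85; C5 ⊕ 85 = 40.
C[2]: S = E(K, 85) = D6; D8 ⊕ D6 = 0E.
C[3]: S = E(K, D6) = A5; EF ⊕ A5 = 4A.
C[4]: S = E(K, A5) = F6; 0D ⊕ F6 = FB.
C[5]: S = E(K, F6) = C5; 2D ⊕ C5 = E8.
C[6]: S = E(K, C5) = 96; E7 ⊕ 96 = 71.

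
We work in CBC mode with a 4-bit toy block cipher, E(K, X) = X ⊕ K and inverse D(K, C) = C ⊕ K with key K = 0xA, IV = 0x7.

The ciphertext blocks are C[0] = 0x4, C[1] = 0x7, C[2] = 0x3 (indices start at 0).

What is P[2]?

P[2] = 0xE

CBC decryption: P_i = D(K, C_i) ⊕ C_{i−1}, with C_{−1} = IV.
P[2]: D(K, 0x3) = 0x9; 0x9 ⊕ 0x7 = 0xE.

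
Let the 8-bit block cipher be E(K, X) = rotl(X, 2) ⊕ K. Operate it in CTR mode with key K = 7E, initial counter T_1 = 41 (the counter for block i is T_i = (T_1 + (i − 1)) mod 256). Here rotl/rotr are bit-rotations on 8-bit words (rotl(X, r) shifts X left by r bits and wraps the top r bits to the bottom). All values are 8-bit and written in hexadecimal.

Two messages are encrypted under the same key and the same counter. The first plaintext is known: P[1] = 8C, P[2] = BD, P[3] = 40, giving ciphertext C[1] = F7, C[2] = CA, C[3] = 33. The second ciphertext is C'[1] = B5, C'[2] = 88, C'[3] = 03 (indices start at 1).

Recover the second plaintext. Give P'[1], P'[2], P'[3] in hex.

In CTR with a reused counter, both messages share the same keystream S_i, so C_i ⊕ C'_i = P_i ⊕ P'_i and thus P'_i = P_i ⊕ C_i ⊕ C'_i.
P'[1]: 8C ⊕ F7 ⊕ B5 = CE.
P'[2]: BD ⊕ CA ⊕ 88 = FF.
P'[3]: 40 ⊕ 33 ⊕ 03 = 70.

P'[1] = CE, P'[2] = FF, P'[3] = 70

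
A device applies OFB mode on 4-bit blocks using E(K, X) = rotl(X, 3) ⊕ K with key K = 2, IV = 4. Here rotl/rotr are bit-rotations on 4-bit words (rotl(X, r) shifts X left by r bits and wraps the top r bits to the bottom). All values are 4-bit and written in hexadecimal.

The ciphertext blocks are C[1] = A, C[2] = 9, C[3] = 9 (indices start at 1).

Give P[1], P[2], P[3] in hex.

P[1] = A, P[2] = B, P[3] = A

OFB decryption: S_i = E(K, S_{i−1}) with S_{0} = IV; P_i = C_i ⊕ S_i.
P[1]: S = E(K, 4) = 0; A ⊕ 0 = A.
P[2]: S = E(K, 0) = 2; 9 ⊕ 2 = B.
P[3]: S = E(K, 2) = 3; 9 ⊕ 3 = A.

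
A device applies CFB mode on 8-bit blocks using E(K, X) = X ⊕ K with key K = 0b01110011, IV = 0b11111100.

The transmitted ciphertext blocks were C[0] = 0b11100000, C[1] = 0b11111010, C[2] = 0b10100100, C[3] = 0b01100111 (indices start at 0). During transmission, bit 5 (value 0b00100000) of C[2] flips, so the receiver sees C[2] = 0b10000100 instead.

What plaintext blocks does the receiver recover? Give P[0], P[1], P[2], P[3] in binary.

P[0] = 0b01101111, P[1] = 0b01101001, P[2] = 0b00001101, P[3] = 0b10010000

CFB decryption: P_i = C_i ⊕ E(K, C_{i−1}), with C_{−1} = IV.
Only C[2] changed, to 0b10000100. In CFB, a change in C_i flips the same bit in P_i and garbles P_{i+1}. Decrypting the received ciphertext:
P[0]: E(K, 0b11111100) = 0b10001111; 0b11100000 ⊕ 0b10001111 = 0b01101111.
P[1]: E(K, 0b11100000) = 0b10010011; 0b11111010 ⊕ 0b10010011 = 0b01101001.
P[2]: E(K, 0b11111010) = 0b10001001; 0b10000100 ⊕ 0b10001001 = 0b00001101.
P[3]: E(K, 0b10000100) = 0b11110111; 0b01100111 ⊕ 0b11110111 = 0b10010000.
Blocks that differ from the original plaintext: P[2], P[3].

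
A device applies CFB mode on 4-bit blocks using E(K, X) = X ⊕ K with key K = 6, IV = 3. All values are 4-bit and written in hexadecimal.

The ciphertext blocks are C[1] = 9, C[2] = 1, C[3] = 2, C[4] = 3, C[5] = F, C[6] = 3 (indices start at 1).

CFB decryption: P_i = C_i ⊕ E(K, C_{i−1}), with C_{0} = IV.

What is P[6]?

P[6] = A

P[6]: E(K, F) = 9; 3 ⊕ 9 = A.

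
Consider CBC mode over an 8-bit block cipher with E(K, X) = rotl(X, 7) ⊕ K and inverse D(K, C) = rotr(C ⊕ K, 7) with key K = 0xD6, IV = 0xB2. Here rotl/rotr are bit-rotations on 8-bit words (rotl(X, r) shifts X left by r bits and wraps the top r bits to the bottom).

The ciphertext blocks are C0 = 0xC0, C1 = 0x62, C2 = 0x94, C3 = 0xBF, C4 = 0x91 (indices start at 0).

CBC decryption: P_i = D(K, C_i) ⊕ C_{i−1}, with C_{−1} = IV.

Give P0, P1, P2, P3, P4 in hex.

P0 = 0x9E, P1 = 0xA9, P2 = 0xE6, P3 = 0x46, P4 = 0x31

P0: D(K, 0xC0) = 0x2C; 0x2C ⊕ 0xB2 = 0x9E.
P1: D(K, 0x62) = 0x69; 0x69 ⊕ 0xC0 = 0xA9.
P2: D(K, 0x94) = 0x84; 0x84 ⊕ 0x62 = 0xE6.
P3: D(K, 0xBF) = 0xD2; 0xD2 ⊕ 0x94 = 0x46.
P4: D(K, 0x91) = 0x8E; 0x8E ⊕ 0xBF = 0x31.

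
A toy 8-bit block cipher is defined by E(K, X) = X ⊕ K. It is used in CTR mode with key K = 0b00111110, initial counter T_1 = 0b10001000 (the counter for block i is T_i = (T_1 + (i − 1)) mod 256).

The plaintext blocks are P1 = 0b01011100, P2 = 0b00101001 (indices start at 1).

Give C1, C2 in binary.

C1 = 0b11101010, C2 = 0b10011110

CTR encryption: S_i = E(K, T_i) where T_i is the counter for block i; C_i = P_i ⊕ S_i.
C1: T = 0b10001000, S = E(K, T) = 0b10110110; 0b01011100 ⊕ 0b10110110 = 0b11101010.
C2: T = 0b10001001, S = E(K, T) = 0b10110111; 0b00101001 ⊕ 0b10110111 = 0b10011110.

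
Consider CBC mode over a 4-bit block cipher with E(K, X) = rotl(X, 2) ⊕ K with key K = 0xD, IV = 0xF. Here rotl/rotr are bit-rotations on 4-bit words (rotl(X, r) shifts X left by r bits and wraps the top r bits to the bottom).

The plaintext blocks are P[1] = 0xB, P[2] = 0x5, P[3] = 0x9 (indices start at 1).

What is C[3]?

C[3] = 0x5

CBC encryption: C_i = E(K, P_i ⊕ C_{i−1}), with C_{0} = IV.
C[1]: P[1] ⊕ 0xF = 0x4; E(K, 0x4) = 0xC.
C[2]: P[2] ⊕ 0xC = 0x9; E(K, 0x9) = 0xB.
C[3]: P[3] ⊕ 0xB = 0x2; E(K, 0x2) = 0x5.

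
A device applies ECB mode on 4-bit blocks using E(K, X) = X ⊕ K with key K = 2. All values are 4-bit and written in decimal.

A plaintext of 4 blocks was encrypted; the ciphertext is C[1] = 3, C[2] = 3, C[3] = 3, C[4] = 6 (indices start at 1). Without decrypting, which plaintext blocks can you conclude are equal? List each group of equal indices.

P[1] = P[2] = P[3]

ECB encrypts each block independently with the same key, so equal ciphertext blocks imply equal plaintext blocks.
C[1] = C[2] = C[3] = 3, so P[1] = P[2] = P[3].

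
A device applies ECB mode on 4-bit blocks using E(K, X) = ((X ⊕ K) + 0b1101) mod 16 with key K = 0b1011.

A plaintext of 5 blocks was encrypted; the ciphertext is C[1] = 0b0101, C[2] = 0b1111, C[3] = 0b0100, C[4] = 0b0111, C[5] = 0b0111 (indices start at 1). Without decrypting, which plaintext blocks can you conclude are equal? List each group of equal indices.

ECB encrypts each block independently with the same key, so equal ciphertext blocks imply equal plaintext blocks.
C[4] = C[5] = 0b0111, so P[4] = P[5].

P[4] = P[5]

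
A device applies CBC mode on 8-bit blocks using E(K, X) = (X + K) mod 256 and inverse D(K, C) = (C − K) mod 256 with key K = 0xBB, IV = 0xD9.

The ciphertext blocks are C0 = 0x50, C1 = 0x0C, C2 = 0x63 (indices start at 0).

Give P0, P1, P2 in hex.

CBC decryption: P_i = D(K, C_i) ⊕ C_{i−1}, with C_{−1} = IV.
P0: D(K, 0x50) = 0x95; 0x95 ⊕ 0xD9 = 0x4C.
P1: D(K, 0x0C) = 0x51; 0x51 ⊕ 0x50 = 0x01.
P2: D(K, 0x63) = 0xA8; 0xA8 ⊕ 0x0C = 0xA4.

P0 = 0x4C, P1 = 0x01, P2 = 0xA4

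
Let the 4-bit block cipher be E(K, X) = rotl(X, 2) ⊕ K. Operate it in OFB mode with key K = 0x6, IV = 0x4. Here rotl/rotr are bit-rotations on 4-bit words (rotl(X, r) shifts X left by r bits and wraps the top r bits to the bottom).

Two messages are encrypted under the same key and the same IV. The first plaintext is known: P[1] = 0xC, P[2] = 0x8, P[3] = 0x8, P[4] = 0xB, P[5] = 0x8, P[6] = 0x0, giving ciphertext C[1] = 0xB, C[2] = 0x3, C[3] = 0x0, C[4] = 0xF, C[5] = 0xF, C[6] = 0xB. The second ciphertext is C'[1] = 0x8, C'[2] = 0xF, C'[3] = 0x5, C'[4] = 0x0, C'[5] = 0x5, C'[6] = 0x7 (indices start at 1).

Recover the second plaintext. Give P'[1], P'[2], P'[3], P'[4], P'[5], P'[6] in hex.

P'[1] = 0xF, P'[2] = 0x4, P'[3] = 0xD, P'[4] = 0x4, P'[5] = 0x2, P'[6] = 0xC

In OFB with a reused IV, both messages share the same keystream S_i, so C_i ⊕ C'_i = P_i ⊕ P'_i and thus P'_i = P_i ⊕ C_i ⊕ C'_i.
P'[1]: 0xC ⊕ 0xB ⊕ 0x8 = 0xF.
P'[2]: 0x8 ⊕ 0x3 ⊕ 0xF = 0x4.
P'[3]: 0x8 ⊕ 0x0 ⊕ 0x5 = 0xD.
P'[4]: 0xB ⊕ 0xF ⊕ 0x0 = 0x4.
P'[5]: 0x8 ⊕ 0xF ⊕ 0x5 = 0x2.
P'[6]: 0x0 ⊕ 0xB ⊕ 0x7 = 0xC.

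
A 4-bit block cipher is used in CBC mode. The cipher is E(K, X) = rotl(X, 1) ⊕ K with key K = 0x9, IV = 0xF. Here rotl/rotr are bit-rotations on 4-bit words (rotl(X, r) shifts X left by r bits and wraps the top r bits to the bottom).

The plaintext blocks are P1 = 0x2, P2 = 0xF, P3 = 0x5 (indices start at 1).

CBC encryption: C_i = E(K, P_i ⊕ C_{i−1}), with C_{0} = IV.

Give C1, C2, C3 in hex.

C1: P1 ⊕ 0xF = 0xD; E(K, 0xD) = 0x2.
C2: P2 ⊕ 0x2 = 0xD; E(K, 0xD) = 0x2.
C3: P3 ⊕ 0x2 = 0x7; E(K, 0x7) = 0x7.

C1 = 0x2, C2 = 0x2, C3 = 0x7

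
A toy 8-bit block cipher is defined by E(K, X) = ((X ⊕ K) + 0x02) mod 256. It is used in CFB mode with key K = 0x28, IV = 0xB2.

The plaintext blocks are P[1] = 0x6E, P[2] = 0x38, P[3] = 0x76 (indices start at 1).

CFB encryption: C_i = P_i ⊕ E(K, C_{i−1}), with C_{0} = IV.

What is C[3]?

C[1]: E(K, 0xB2) = 0x9C; 0x6E ⊕ 0x9C = 0xF2.
C[2]: E(K, 0xF2) = 0xDC; 0x38 ⊕ 0xDC = 0xE4.
C[3]: E(K, 0xE4) = 0xCE; 0x76 ⊕ 0xCE = 0xB8.

C[3] = 0xB8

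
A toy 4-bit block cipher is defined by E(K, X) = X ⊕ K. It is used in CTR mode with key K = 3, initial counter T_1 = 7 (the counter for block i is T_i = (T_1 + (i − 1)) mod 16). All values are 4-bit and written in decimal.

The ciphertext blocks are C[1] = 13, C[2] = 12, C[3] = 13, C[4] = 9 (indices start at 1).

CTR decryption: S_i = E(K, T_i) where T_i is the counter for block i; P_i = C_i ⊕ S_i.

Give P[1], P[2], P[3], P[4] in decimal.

P[1] = 9, P[2] = 7, P[3] = 7, P[4] = 0

P[1]: T = 7, S = E(K, T) = 4; 13 ⊕ 4 = 9.
P[2]: T = 8, S = E(K, T) = 11; 12 ⊕ 11 = 7.
P[3]: T = 9, S = E(K, T) = 10; 13 ⊕ 10 = 7.
P[4]: T = 10, S = E(K, T) = 9; 9 ⊕ 9 = 0.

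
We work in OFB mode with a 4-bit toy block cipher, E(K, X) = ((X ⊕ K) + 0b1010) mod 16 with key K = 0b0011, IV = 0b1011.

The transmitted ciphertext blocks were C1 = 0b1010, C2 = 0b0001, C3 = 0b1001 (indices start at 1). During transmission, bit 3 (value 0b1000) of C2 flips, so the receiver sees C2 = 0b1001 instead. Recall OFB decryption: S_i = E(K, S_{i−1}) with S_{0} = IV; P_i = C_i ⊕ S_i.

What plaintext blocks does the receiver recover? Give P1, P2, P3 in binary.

P1 = 0b1000, P2 = 0b0010, P3 = 0b1011

Only C2 changed, to 0b1001. In OFB, a change in C_i flips the same bit in P_i only; the keystream is unaffected. Decrypting the received ciphertext:
P1: S = E(K, 0b1011) = 0b0010; 0b1010 ⊕ 0b0010 = 0b1000.
P2: S = E(K, 0b0010) = 0b1011; 0b1001 ⊕ 0b1011 = 0b0010.
P3: S = E(K, 0b1011) = 0b0010; 0b1001 ⊕ 0b0010 = 0b1011.
Blocks that differ from the original plaintext: P2.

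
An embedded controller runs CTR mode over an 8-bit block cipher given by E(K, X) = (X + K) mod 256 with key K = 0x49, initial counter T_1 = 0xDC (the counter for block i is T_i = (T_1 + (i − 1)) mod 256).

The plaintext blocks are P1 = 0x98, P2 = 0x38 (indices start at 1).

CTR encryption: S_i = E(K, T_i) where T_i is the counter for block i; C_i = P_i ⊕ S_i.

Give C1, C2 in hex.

C1: T = 0xDC, S = E(K, T) = 0x25; 0x98 ⊕ 0x25 = 0xBD.
C2: T = 0xDD, S = E(K, T) = 0x26; 0x38 ⊕ 0x26 = 0x1E.

C1 = 0xBD, C2 = 0x1E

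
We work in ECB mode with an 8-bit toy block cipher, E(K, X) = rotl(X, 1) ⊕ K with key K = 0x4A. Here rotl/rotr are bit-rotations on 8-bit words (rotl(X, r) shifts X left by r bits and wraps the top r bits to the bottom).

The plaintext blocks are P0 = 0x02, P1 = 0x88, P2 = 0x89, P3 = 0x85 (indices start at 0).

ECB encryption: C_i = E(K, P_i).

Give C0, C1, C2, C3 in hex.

C0: E(K, 0x02) = 0x4E.
C1: E(K, 0x88) = 0x5B.
C2: E(K, 0x89) = 0x59.
C3: E(K, 0x85) = 0x41.

C0 = 0x4E, C1 = 0x5B, C2 = 0x59, C3 = 0x41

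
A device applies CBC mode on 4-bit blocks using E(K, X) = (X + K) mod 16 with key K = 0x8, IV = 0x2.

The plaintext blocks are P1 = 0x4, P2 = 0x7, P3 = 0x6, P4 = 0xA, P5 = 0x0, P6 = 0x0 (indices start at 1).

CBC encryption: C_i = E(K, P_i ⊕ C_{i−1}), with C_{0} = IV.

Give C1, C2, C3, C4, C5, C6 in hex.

C1: P1 ⊕ 0x2 = 0x6; E(K, 0x6) = 0xE.
C2: P2 ⊕ 0xE = 0x9; E(K, 0x9) = 0x1.
C3: P3 ⊕ 0x1 = 0x7; E(K, 0x7) = 0xF.
C4: P4 ⊕ 0xF = 0x5; E(K, 0x5) = 0xD.
C5: P5 ⊕ 0xD = 0xD; E(K, 0xD) = 0x5.
C6: P6 ⊕ 0x5 = 0x5; E(K, 0x5) = 0xD.

C1 = 0xE, C2 = 0x1, C3 = 0xF, C4 = 0xD, C5 = 0x5, C6 = 0xD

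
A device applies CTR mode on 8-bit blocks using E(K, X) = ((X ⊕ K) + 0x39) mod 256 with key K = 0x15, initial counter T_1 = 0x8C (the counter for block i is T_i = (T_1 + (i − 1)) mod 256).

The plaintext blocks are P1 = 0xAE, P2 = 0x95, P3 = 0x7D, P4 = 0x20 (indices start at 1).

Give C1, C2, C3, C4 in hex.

CTR encryption: S_i = E(K, T_i) where T_i is the counter for block i; C_i = P_i ⊕ S_i.
C1: T = 0x8C, S = E(K, T) = 0xD2; 0xAE ⊕ 0xD2 = 0x7C.
C2: T = 0x8D, S = E(K, T) = 0xD1; 0x95 ⊕ 0xD1 = 0x44.
C3: T = 0x8E, S = E(K, T) = 0xD4; 0x7D ⊕ 0xD4 = 0xA9.
C4: T = 0x8F, S = E(K, T) = 0xD3; 0x20 ⊕ 0xD3 = 0xF3.

C1 = 0x7C, C2 = 0x44, C3 = 0xA9, C4 = 0xF3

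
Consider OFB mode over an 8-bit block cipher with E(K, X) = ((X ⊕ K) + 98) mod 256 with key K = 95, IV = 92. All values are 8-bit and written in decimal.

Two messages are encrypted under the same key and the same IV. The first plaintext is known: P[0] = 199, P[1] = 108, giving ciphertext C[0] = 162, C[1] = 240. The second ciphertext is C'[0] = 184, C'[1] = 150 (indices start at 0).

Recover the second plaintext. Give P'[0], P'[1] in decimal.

In OFB with a reused IV, both messages share the same keystream S_i, so C_i ⊕ C'_i = P_i ⊕ P'_i and thus P'_i = P_i ⊕ C_i ⊕ C'_i.
P'[0]: 199 ⊕ 162 ⊕ 184 = 221.
P'[1]: 108 ⊕ 240 ⊕ 150 = 10.

P'[0] = 221, P'[1] = 10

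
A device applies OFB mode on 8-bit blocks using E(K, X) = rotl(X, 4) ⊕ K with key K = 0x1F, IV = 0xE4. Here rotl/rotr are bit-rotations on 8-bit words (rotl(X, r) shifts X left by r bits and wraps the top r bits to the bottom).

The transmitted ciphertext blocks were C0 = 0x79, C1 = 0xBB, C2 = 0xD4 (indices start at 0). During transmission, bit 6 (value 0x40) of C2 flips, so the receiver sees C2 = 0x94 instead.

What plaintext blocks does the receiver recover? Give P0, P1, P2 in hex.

P0 = 0x28, P1 = 0xB1, P2 = 0x2B

OFB decryption: S_i = E(K, S_{i−1}) with S_{−1} = IV; P_i = C_i ⊕ S_i.
Only C2 changed, to 0x94. In OFB, a change in C_i flips the same bit in P_i only; the keystream is unaffected. Decrypting the received ciphertext:
P0: S = E(K, 0xE4) = 0x51; 0x79 ⊕ 0x51 = 0x28.
P1: S = E(K, 0x51) = 0x0A; 0xBB ⊕ 0x0A = 0xB1.
P2: S = E(K, 0x0A) = 0xBF; 0x94 ⊕ 0xBF = 0x2B.
Blocks that differ from the original plaintext: P2.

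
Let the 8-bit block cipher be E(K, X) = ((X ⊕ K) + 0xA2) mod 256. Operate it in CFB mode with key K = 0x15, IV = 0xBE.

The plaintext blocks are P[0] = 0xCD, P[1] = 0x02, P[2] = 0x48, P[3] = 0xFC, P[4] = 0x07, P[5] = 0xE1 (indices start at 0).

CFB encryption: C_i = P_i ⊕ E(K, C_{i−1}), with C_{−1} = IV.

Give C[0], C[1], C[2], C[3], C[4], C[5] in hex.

C[0] = 0x80, C[1] = 0x35, C[2] = 0x8A, C[3] = 0xBD, C[4] = 0x4D, C[5] = 0x1B

C[0]: E(K, 0xBE) = 0x4D; 0xCD ⊕ 0x4D = 0x80.
C[1]: E(K, 0x80) = 0x37; 0x02 ⊕ 0x37 = 0x35.
C[2]: E(K, 0x35) = 0xC2; 0x48 ⊕ 0xC2 = 0x8A.
C[3]: E(K, 0x8A) = 0x41; 0xFC ⊕ 0x41 = 0xBD.
C[4]: E(K, 0xBD) = 0x4A; 0x07 ⊕ 0x4A = 0x4D.
C[5]: E(K, 0x4D) = 0xFA; 0xE1 ⊕ 0xFA = 0x1B.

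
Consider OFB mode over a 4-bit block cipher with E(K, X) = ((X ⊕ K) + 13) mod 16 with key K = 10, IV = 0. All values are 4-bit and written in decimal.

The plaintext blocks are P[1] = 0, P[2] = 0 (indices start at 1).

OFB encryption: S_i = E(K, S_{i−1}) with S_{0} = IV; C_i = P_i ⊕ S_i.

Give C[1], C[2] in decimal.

C[1]: S = E(K, 0) = 7; 0 ⊕ 7 = 7.
C[2]: S = E(K, 7) = 10; 0 ⊕ 10 = 10.

C[1] = 7, C[2] = 10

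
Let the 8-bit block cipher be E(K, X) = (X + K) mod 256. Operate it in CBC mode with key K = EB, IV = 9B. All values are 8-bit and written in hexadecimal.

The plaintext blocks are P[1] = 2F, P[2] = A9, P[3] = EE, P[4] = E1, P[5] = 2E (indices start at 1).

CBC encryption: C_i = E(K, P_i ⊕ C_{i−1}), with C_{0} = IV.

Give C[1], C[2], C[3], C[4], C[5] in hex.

C[1] = 9F, C[2] = 21, C[3] = BA, C[4] = 46, C[5] = 53

C[1]: P[1] ⊕ 9B = B4; E(K, B4) = 9F.
C[2]: P[2] ⊕ 9F = 36; E(K, 36) = 21.
C[3]: P[3] ⊕ 21 = CF; E(K, CF) = BA.
C[4]: P[4] ⊕ BA = 5B; E(K, 5B) = 46.
C[5]: P[5] ⊕ 46 = 68; E(K, 68) = 53.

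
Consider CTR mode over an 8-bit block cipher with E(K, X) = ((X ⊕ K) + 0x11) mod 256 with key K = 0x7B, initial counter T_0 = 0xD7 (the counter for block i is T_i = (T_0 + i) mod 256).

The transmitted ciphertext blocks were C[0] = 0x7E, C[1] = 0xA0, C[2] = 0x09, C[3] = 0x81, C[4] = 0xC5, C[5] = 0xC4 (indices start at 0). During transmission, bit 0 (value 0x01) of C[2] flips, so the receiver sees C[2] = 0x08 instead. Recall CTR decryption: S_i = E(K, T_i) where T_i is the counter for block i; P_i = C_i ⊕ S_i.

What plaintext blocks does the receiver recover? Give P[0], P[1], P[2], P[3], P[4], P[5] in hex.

P[0] = 0xC3, P[1] = 0x14, P[2] = 0xBB, P[3] = 0x33, P[4] = 0x74, P[5] = 0x7C

Only C[2] changed, to 0x08. In CTR, a change in C_i flips the same bit in P_i only; the keystream is unaffected. Decrypting the received ciphertext:
P[0]: T = 0xD7, S = E(K, T) = 0xBD; 0x7E ⊕ 0xBD = 0xC3.
P[1]: T = 0xD8, S = E(K, T) = 0xB4; 0xA0 ⊕ 0xB4 = 0x14.
P[2]: T = 0xD9, S = E(K, T) = 0xB3; 0x08 ⊕ 0xB3 = 0xBB.
P[3]: T = 0xDA, S = E(K, T) = 0xB2; 0x81 ⊕ 0xB2 = 0x33.
P[4]: T = 0xDB, S = E(K, T) = 0xB1; 0xC5 ⊕ 0xB1 = 0x74.
P[5]: T = 0xDC, S = E(K, T) = 0xB8; 0xC4 ⊕ 0xB8 = 0x7C.
Blocks that differ from the original plaintext: P[2].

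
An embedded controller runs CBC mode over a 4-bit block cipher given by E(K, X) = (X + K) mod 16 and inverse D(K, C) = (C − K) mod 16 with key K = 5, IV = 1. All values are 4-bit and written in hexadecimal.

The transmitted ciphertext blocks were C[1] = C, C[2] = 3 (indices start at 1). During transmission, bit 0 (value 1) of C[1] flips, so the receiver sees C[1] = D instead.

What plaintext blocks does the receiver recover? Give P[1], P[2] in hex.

P[1] = 9, P[2] = 3

CBC decryption: P_i = D(K, C_i) ⊕ C_{i−1}, with C_{0} = IV.
Only C[1] changed, to D. In CBC, a change in C_i garbles P_i and flips the same bit in P_{i+1}. Decrypting the received ciphertext:
P[1]: D(K, D) = 8; 8 ⊕ 1 = 9.
P[2]: D(K, 3) = E; E ⊕ D = 3.
Blocks that differ from the original plaintext: P[1], P[2].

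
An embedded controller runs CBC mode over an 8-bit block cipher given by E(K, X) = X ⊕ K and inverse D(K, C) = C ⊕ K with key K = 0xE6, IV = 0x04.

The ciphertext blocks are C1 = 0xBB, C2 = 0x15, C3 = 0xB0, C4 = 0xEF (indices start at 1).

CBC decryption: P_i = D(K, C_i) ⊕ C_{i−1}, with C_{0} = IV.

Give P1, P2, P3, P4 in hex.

P1 = 0x59, P2 = 0x48, P3 = 0x43, P4 = 0xB9

P1: D(K, 0xBB) = 0x5D; 0x5D ⊕ 0x04 = 0x59.
P2: D(K, 0x15) = 0xF3; 0xF3 ⊕ 0xBB = 0x48.
P3: D(K, 0xB0) = 0x56; 0x56 ⊕ 0x15 = 0x43.
P4: D(K, 0xEF) = 0x09; 0x09 ⊕ 0xB0 = 0xB9.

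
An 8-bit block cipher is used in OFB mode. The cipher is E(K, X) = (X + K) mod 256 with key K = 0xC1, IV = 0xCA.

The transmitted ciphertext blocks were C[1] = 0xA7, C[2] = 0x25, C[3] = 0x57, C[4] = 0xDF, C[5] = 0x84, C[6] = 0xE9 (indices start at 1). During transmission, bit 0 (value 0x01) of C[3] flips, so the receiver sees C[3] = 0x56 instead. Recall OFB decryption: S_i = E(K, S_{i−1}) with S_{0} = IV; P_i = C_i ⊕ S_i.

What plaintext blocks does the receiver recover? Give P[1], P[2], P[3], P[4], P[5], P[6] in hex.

P[1] = 0x2C, P[2] = 0x69, P[3] = 0x5B, P[4] = 0x11, P[5] = 0x0B, P[6] = 0xB9

Only C[3] changed, to 0x56. In OFB, a change in C_i flips the same bit in P_i only; the keystream is unaffected. Decrypting the received ciphertext:
P[1]: S = E(K, 0xCA) = 0x8B; 0xA7 ⊕ 0x8B = 0x2C.
P[2]: S = E(K, 0x8B) = 0x4C; 0x25 ⊕ 0x4C = 0x69.
P[3]: S = E(K, 0x4C) = 0x0D; 0x56 ⊕ 0x0D = 0x5B.
P[4]: S = E(K, 0x0D) = 0xCE; 0xDF ⊕ 0xCE = 0x11.
P[5]: S = E(K, 0xCE) = 0x8F; 0x84 ⊕ 0x8F = 0x0B.
P[6]: S = E(K, 0x8F) = 0x50; 0xE9 ⊕ 0x50 = 0xB9.
Blocks that differ from the original plaintext: P[3].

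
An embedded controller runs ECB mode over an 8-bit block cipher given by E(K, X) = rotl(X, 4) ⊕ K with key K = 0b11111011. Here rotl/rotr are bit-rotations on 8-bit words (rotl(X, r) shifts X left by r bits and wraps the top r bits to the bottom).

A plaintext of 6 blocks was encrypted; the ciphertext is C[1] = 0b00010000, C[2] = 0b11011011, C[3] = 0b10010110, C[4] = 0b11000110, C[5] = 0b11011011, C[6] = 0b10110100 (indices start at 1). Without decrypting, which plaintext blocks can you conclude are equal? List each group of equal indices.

P[2] = P[5]

ECB encrypts each block independently with the same key, so equal ciphertext blocks imply equal plaintext blocks.
C[2] = C[5] = 0b11011011, so P[2] = P[5].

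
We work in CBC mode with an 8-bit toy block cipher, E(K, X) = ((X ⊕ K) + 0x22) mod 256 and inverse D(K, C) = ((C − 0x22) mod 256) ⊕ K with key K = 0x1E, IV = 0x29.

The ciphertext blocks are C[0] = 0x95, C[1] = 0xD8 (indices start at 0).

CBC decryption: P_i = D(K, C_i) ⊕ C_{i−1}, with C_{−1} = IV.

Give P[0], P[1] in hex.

P[0] = 0x44, P[1] = 0x3D

P[0]: D(K, 0x95) = 0x6D; 0x6D ⊕ 0x29 = 0x44.
P[1]: D(K, 0xD8) = 0xA8; 0xA8 ⊕ 0x95 = 0x3D.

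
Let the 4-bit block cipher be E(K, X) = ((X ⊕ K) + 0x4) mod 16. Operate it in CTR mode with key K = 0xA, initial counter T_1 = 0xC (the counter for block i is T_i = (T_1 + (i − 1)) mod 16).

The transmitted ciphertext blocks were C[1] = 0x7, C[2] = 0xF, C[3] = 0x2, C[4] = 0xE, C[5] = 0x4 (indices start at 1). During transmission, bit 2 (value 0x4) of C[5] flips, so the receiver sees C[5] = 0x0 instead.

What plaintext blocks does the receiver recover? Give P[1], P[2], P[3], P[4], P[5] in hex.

P[1] = 0xD, P[2] = 0x4, P[3] = 0xA, P[4] = 0x7, P[5] = 0xE

CTR decryption: S_i = E(K, T_i) where T_i is the counter for block i; P_i = C_i ⊕ S_i.
Only C[5] changed, to 0x0. In CTR, a change in C_i flips the same bit in P_i only; the keystream is unaffected. Decrypting the received ciphertext:
P[1]: T = 0xC, S = E(K, T) = 0xA; 0x7 ⊕ 0xA = 0xD.
P[2]: T = 0xD, S = E(K, T) = 0xB; 0xF ⊕ 0xB = 0x4.
P[3]: T = 0xE, S = E(K, T) = 0x8; 0x2 ⊕ 0x8 = 0xA.
P[4]: T = 0xF, S = E(K, T) = 0x9; 0xE ⊕ 0x9 = 0x7.
P[5]: T = 0x0, S = E(K, T) = 0xE; 0x0 ⊕ 0xE = 0xE.
Blocks that differ from the original plaintext: P[5].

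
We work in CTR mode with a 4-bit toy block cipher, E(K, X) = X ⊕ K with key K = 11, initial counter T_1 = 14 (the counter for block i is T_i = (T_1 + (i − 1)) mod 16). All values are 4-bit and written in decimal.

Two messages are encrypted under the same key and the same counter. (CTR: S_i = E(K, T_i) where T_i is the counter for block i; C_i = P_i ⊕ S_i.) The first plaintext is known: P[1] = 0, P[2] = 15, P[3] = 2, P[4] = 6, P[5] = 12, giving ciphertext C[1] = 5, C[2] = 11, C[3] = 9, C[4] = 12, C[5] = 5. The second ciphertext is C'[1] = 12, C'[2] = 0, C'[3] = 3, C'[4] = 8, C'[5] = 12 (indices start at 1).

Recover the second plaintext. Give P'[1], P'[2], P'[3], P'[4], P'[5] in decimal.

In CTR with a reused counter, both messages share the same keystream S_i, so C_i ⊕ C'_i = P_i ⊕ P'_i and thus P'_i = P_i ⊕ C_i ⊕ C'_i.
P'[1]: 0 ⊕ 5 ⊕ 12 = 9.
P'[2]: 15 ⊕ 11 ⊕ 0 = 4.
P'[3]: 2 ⊕ 9 ⊕ 3 = 8.
P'[4]: 6 ⊕ 12 ⊕ 8 = 2.
P'[5]: 12 ⊕ 5 ⊕ 12 = 5.

P'[1] = 9, P'[2] = 4, P'[3] = 8, P'[4] = 2, P'[5] = 5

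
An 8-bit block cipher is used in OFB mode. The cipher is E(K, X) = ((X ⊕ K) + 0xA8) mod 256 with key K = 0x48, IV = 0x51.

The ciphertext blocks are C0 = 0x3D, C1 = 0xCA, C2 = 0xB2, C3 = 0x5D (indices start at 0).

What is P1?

P1 = 0xFB

OFB decryption: S_i = E(K, S_{i−1}) with S_{−1} = IV; P_i = C_i ⊕ S_i.
P0: S = E(K, 0x51) = 0xC1; 0x3D ⊕ 0xC1 = 0xFC.
P1: S = E(K, 0xC1) = 0x31; 0xCA ⊕ 0x31 = 0xFB.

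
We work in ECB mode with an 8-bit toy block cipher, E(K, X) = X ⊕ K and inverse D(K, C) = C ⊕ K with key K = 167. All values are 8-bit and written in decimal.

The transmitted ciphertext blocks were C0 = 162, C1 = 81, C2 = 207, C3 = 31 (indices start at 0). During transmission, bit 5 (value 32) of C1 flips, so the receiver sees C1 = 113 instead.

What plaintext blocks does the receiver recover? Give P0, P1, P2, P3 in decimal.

P0 = 5, P1 = 214, P2 = 104, P3 = 184

ECB decryption: P_i = D(K, C_i).
Only C1 changed, to 113. In ECB, a change in C_i affects only P_i. Decrypting the received ciphertext:
P0: D(K, 162) = 5.
P1: D(K, 113) = 214.
P2: D(K, 207) = 104.
P3: D(K, 31) = 184.
Blocks that differ from the original plaintext: P1.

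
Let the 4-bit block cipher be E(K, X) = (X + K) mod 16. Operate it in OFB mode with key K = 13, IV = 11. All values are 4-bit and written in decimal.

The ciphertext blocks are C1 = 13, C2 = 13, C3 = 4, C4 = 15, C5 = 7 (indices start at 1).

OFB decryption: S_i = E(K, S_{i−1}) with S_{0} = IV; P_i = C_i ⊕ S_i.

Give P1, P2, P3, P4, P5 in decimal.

P1: S = E(K, 11) = 8; 13 ⊕ 8 = 5.
P2: S = E(K, 8) = 5; 13 ⊕ 5 = 8.
P3: S = E(K, 5) = 2; 4 ⊕ 2 = 6.
P4: S = E(K, 2) = 15; 15 ⊕ 15 = 0.
P5: S = E(K, 15) = 12; 7 ⊕ 12 = 11.

P1 = 5, P2 = 8, P3 = 6, P4 = 0, P5 = 11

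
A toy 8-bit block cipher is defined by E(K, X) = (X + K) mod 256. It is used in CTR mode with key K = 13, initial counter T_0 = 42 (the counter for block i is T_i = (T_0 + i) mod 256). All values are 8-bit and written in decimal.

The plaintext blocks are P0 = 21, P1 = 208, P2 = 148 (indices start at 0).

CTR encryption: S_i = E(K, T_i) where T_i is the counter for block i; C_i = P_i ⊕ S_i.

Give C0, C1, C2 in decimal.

C0: T = 42, S = E(K, T) = 55; 21 ⊕ 55 = 34.
C1: T = 43, S = E(K, T) = 56; 208 ⊕ 56 = 232.
C2: T = 44, S = E(K, T) = 57; 148 ⊕ 57 = 173.

C0 = 34, C1 = 232, C2 = 173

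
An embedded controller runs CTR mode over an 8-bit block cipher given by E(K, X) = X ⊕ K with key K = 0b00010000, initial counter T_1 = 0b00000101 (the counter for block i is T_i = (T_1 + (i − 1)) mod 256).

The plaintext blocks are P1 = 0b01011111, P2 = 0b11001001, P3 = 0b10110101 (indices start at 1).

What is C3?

CTR encryption: S_i = E(K, T_i) where T_i is the counter for block i; C_i = P_i ⊕ S_i.
C1: T = 0b00000101, S = E(K, T) = 0b00010101; 0b01011111 ⊕ 0b00010101 = 0b01001010.
C2: T = 0b00000110, S = E(K, T) = 0b00010110; 0b11001001 ⊕ 0b00010110 = 0b11011111.
C3: T = 0b00000111, S = E(K, T) = 0b00010111; 0b10110101 ⊕ 0b00010111 = 0b10100010.

C3 = 0b10100010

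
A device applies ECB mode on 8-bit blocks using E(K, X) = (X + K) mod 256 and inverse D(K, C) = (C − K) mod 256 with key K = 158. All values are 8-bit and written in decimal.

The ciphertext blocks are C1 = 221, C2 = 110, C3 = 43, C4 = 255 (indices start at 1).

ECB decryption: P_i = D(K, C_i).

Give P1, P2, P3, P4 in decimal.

P1: D(K, 221) = 63.
P2: D(K, 110) = 208.
P3: D(K, 43) = 141.
P4: D(K, 255) = 97.

P1 = 63, P2 = 208, P3 = 141, P4 = 97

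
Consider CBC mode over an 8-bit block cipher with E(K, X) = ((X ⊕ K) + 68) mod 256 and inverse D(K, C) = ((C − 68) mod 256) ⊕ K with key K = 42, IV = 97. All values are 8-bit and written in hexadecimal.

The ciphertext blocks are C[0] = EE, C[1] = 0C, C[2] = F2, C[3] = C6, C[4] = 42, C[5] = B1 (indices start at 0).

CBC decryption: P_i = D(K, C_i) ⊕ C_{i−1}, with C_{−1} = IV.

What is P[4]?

P[4] = 5E

P[4]: D(K, 42) = 98; 98 ⊕ C6 = 5E.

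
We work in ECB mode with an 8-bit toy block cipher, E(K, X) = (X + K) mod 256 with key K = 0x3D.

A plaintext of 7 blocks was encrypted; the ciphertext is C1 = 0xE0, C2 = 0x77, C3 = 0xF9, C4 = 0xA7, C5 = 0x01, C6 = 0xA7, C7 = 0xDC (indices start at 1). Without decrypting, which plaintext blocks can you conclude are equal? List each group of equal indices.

ECB encrypts each block independently with the same key, so equal ciphertext blocks imply equal plaintext blocks.
C4 = C6 = 0xA7, so P4 = P6.

P4 = P6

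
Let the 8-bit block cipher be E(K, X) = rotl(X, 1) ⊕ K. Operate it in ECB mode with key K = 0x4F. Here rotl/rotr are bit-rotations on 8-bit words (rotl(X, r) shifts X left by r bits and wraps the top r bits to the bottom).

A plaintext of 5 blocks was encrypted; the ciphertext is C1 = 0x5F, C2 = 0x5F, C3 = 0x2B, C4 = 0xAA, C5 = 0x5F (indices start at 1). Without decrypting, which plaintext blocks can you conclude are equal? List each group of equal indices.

P1 = P2 = P5

ECB encrypts each block independently with the same key, so equal ciphertext blocks imply equal plaintext blocks.
C1 = C2 = C5 = 0x5F, so P1 = P2 = P5.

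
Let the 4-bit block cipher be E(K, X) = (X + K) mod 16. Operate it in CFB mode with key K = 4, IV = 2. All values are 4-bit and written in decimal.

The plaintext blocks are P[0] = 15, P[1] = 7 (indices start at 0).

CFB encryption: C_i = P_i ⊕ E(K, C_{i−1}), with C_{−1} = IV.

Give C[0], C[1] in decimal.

C[0]: E(K, 2) = 6; 15 ⊕ 6 = 9.
C[1]: E(K, 9) = 13; 7 ⊕ 13 = 10.

C[0] = 9, C[1] = 10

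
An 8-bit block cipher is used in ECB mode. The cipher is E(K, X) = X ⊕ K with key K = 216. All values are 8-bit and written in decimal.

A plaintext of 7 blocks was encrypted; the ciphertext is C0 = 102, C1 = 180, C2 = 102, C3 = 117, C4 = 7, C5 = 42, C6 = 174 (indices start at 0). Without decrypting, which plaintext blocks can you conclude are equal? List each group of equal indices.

ECB encrypts each block independently with the same key, so equal ciphertext blocks imply equal plaintext blocks.
C0 = C2 = 102, so P0 = P2.

P0 = P2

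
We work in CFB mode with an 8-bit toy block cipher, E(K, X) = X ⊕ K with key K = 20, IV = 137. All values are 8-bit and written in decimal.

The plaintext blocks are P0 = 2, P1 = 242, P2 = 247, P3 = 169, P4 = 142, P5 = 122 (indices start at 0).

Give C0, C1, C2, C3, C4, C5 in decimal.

C0 = 159, C1 = 121, C2 = 154, C3 = 39, C4 = 189, C5 = 211

CFB encryption: C_i = P_i ⊕ E(K, C_{i−1}), with C_{−1} = IV.
C0: E(K, 137) = 157; 2 ⊕ 157 = 159.
C1: E(K, 159) = 139; 242 ⊕ 139 = 121.
C2: E(K, 121) = 109; 247 ⊕ 109 = 154.
C3: E(K, 154) = 142; 169 ⊕ 142 = 39.
C4: E(K, 39) = 51; 142 ⊕ 51 = 189.
C5: E(K, 189) = 169; 122 ⊕ 169 = 211.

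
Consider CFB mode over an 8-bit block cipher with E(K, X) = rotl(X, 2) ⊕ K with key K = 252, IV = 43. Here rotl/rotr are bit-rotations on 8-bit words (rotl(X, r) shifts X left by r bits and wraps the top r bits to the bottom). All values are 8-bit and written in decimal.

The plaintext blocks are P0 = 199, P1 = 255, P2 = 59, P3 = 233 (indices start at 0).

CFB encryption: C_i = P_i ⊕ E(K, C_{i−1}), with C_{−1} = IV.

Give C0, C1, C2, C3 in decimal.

C0 = 151, C1 = 93, C2 = 178, C3 = 223

C0: E(K, 43) = 80; 199 ⊕ 80 = 151.
C1: E(K, 151) = 162; 255 ⊕ 162 = 93.
C2: E(K, 93) = 137; 59 ⊕ 137 = 178.
C3: E(K, 178) = 54; 233 ⊕ 54 = 223.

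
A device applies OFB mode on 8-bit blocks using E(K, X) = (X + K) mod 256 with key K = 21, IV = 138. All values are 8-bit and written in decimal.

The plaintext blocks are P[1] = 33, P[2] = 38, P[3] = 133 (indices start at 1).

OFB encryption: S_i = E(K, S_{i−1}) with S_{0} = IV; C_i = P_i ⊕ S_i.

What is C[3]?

C[3] = 76

C[1]: S = E(K, 138) = 159; 33 ⊕ 159 = 190.
C[2]: S = E(K, 159) = 180; 38 ⊕ 180 = 146.
C[3]: S = E(K, 180) = 201; 133 ⊕ 201 = 76.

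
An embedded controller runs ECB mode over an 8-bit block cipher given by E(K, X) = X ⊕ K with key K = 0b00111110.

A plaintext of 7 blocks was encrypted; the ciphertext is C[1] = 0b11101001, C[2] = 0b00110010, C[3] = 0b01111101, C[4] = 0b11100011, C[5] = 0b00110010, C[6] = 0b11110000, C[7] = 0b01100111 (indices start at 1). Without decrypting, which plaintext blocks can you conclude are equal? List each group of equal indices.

ECB encrypts each block independently with the same key, so equal ciphertext blocks imply equal plaintext blocks.
C[2] = C[5] = 0b00110010, so P[2] = P[5].

P[2] = P[5]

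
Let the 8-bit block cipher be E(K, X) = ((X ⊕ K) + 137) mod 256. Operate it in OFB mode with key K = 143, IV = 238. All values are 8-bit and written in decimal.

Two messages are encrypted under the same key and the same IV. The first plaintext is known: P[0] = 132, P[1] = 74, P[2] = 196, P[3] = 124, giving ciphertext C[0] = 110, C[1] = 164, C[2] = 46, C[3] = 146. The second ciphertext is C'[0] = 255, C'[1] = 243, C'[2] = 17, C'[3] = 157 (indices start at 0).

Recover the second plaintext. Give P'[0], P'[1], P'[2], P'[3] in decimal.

In OFB with a reused IV, both messages share the same keystream S_i, so C_i ⊕ C'_i = P_i ⊕ P'_i and thus P'_i = P_i ⊕ C_i ⊕ C'_i.
P'[0]: 132 ⊕ 110 ⊕ 255 = 21.
P'[1]: 74 ⊕ 164 ⊕ 243 = 29.
P'[2]: 196 ⊕ 46 ⊕ 17 = 251.
P'[3]: 124 ⊕ 146 ⊕ 157 = 115.

P'[0] = 21, P'[1] = 29, P'[2] = 251, P'[3] = 115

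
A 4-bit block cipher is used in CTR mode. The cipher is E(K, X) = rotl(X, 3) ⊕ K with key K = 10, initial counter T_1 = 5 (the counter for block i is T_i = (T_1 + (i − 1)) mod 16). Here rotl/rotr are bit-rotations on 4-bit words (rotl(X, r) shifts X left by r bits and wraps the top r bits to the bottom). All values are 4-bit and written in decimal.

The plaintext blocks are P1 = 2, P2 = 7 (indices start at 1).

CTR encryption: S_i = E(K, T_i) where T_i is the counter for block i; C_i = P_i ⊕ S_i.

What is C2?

C1: T = 5, S = E(K, T) = 0; 2 ⊕ 0 = 2.
C2: T = 6, S = E(K, T) = 9; 7 ⊕ 9 = 14.

C2 = 14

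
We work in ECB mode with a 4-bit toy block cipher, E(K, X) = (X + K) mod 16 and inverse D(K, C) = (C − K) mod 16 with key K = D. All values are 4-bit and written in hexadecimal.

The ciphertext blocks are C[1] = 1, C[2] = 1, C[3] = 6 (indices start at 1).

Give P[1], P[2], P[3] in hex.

P[1] = 4, P[2] = 4, P[3] = 9

ECB decryption: P_i = D(K, C_i).
P[1]: D(K, 1) = 4.
P[2]: D(K, 1) = 4.
P[3]: D(K, 6) = 9.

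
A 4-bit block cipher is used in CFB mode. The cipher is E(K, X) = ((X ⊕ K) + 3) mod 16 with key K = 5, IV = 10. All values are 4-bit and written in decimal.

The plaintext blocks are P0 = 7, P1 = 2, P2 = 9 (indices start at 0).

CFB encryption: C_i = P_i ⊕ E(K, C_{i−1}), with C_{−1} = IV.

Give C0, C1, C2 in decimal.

C0: E(K, 10) = 2; 7 ⊕ 2 = 5.
C1: E(K, 5) = 3; 2 ⊕ 3 = 1.
C2: E(K, 1) = 7; 9 ⊕ 7 = 14.

C0 = 5, C1 = 1, C2 = 14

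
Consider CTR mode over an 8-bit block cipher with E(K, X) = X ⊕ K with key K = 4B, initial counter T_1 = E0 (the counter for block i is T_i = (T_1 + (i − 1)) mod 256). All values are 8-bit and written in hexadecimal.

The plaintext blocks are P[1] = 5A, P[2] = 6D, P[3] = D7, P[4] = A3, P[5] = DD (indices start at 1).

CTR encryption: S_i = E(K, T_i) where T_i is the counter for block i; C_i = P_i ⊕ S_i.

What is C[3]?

C[1]: T = E0, S = E(K, T) = AB; 5A ⊕ AB = F1.
C[2]: T = E1, S = E(K, T) = AA; 6D ⊕ AA = C7.
C[3]: T = E2, S = E(K, T) = A9; D7 ⊕ A9 = 7E.

C[3] = 7E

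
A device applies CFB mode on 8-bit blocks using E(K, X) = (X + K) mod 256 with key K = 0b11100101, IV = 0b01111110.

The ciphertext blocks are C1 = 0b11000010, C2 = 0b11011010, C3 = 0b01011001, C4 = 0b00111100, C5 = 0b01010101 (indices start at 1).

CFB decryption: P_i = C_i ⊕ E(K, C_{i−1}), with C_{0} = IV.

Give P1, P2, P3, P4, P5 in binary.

P1: E(K, 0b01111110) = 0b01100011; 0b11000010 ⊕ 0b01100011 = 0b10100001.
P2: E(K, 0b11000010) = 0b10100111; 0b11011010 ⊕ 0b10100111 = 0b01111101.
P3: E(K, 0b11011010) = 0b10111111; 0b01011001 ⊕ 0b10111111 = 0b11100110.
P4: E(K, 0b01011001) = 0b00111110; 0b00111100 ⊕ 0b00111110 = 0b00000010.
P5: E(K, 0b00111100) = 0b00100001; 0b01010101 ⊕ 0b00100001 = 0b01110100.

P1 = 0b10100001, P2 = 0b01111101, P3 = 0b11100110, P4 = 0b00000010, P5 = 0b01110100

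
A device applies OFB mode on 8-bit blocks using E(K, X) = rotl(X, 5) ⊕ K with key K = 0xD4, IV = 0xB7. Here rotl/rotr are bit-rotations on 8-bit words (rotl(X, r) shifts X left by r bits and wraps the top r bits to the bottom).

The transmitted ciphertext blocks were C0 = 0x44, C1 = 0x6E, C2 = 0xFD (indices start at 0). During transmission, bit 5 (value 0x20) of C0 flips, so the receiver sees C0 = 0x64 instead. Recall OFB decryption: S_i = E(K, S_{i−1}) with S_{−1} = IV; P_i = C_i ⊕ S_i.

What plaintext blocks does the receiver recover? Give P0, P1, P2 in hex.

Only C0 changed, to 0x64. In OFB, a change in C_i flips the same bit in P_i only; the keystream is unaffected. Decrypting the received ciphertext:
P0: S = E(K, 0xB7) = 0x22; 0x64 ⊕ 0x22 = 0x46.
P1: S = E(K, 0x22) = 0x90; 0x6E ⊕ 0x90 = 0xFE.
P2: S = E(K, 0x90) = 0xC6; 0xFD ⊕ 0xC6 = 0x3B.
Blocks that differ from the original plaintext: P0.

P0 = 0x46, P1 = 0xFE, P2 = 0x3B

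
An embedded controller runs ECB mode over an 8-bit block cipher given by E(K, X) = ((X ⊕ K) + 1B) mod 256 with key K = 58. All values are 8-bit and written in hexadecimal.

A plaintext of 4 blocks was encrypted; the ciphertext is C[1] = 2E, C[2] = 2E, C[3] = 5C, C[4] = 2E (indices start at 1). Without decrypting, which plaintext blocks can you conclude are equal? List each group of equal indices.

ECB encrypts each block independently with the same key, so equal ciphertext blocks imply equal plaintext blocks.
C[1] = C[2] = C[4] = 2E, so P[1] = P[2] = P[4].

P[1] = P[2] = P[4]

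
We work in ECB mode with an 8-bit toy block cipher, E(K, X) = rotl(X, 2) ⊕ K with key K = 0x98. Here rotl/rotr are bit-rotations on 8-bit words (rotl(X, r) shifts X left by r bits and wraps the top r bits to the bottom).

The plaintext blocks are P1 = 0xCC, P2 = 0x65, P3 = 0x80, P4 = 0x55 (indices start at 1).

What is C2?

ECB encryption: C_i = E(K, P_i).
C2: E(K, 0x65) = 0x0D.

C2 = 0x0D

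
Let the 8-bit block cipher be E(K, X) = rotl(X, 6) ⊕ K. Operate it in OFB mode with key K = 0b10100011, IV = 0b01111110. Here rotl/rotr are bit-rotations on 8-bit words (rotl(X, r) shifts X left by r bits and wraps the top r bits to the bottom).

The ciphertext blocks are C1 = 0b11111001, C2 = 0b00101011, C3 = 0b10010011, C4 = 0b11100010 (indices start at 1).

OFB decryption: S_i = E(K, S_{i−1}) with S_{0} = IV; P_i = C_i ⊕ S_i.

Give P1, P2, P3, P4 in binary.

P1 = 0b11000101, P2 = 0b10000111, P3 = 0b00011011, P4 = 0b01100011

P1: S = E(K, 0b01111110) = 0b00111100; 0b11111001 ⊕ 0b00111100 = 0b11000101.
P2: S = E(K, 0b00111100) = 0b10101100; 0b00101011 ⊕ 0b10101100 = 0b10000111.
P3: S = E(K, 0b10101100) = 0b10001000; 0b10010011 ⊕ 0b10001000 = 0b00011011.
P4: S = E(K, 0b10001000) = 0b10000001; 0b11100010 ⊕ 0b10000001 = 0b01100011.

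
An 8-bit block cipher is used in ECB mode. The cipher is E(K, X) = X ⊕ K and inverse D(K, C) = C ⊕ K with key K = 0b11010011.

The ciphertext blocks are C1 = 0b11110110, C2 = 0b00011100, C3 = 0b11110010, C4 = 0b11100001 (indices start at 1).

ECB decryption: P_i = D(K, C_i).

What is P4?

P4: D(K, 0b11100001) = 0b00110010.

P4 = 0b00110010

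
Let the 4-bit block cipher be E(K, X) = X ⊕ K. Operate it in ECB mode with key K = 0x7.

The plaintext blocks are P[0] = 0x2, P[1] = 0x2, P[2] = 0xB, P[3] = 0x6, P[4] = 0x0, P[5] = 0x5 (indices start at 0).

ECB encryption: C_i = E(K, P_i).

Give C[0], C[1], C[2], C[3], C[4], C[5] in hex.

C[0]: E(K, 0x2) = 0x5.
C[1]: E(K, 0x2) = 0x5.
C[2]: E(K, 0xB) = 0xC.
C[3]: E(K, 0x6) = 0x1.
C[4]: E(K, 0x0) = 0x7.
C[5]: E(K, 0x5) = 0x2.

C[0] = 0x5, C[1] = 0x5, C[2] = 0xC, C[3] = 0x1, C[4] = 0x7, C[5] = 0x2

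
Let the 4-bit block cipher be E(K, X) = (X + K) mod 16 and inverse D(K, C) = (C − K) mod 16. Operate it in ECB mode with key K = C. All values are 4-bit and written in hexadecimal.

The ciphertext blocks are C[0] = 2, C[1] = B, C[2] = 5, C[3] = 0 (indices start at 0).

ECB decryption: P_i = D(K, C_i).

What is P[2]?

P[2]: D(K, 5) = 9.

P[2] = 9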